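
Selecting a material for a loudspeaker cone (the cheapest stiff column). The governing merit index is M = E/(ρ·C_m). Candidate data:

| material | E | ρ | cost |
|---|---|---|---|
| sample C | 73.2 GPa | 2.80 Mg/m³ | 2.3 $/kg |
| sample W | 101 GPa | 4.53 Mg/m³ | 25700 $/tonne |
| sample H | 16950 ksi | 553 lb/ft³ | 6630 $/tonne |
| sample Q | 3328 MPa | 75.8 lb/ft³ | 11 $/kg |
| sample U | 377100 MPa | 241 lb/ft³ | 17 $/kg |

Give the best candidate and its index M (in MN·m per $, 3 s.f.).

In SI units:
  sample C: E = 73.20 GPa, ρ = 2800 kg/m³, cost = 2.300 $/kg
  sample W: E = 101.0 GPa, ρ = 4530 kg/m³, cost = 25.70 $/kg
  sample H: E = 116.9 GPa, ρ = 8858 kg/m³, cost = 6.630 $/kg
  sample Q: E = 3.328 GPa, ρ = 1214 kg/m³, cost = 11.00 $/kg
  sample U: E = 377.1 GPa, ρ = 3860 kg/m³, cost = 17.00 $/kg
  sample C: M = 11.4 MN·m per $
  sample U: M = 5.75 MN·m per $
  sample H: M = 1.99 MN·m per $
  sample W: M = 0.868 MN·m per $
  sample Q: M = 0.249 MN·m per $
Highest index: sample C.

sample C, M = 11.4 MN·m per $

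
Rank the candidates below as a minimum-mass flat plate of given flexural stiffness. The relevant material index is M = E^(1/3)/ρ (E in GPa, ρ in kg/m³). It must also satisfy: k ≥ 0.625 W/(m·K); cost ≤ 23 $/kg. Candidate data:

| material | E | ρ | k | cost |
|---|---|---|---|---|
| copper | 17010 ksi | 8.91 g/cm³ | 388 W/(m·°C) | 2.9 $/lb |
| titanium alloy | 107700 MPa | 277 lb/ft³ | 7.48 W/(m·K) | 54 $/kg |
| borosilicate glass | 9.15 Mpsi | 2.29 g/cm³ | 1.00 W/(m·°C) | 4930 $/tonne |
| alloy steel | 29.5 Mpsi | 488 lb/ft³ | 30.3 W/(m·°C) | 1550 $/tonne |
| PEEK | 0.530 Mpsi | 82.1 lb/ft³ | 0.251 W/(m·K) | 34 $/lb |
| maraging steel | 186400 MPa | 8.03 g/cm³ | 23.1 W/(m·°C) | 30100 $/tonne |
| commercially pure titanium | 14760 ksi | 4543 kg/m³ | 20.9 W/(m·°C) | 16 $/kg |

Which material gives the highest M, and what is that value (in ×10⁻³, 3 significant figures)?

borosilicate glass, M = 1.74×10⁻³

Screen on constraints: k ≥ 0.625 W/(m·K); cost ≤ 23 $/kg. Survivors: copper, borosilicate glass, alloy steel, commercially pure titanium.
Putting every candidate on a common basis:
  copper: E = 117.3 GPa, ρ = 8910 kg/m³
  borosilicate glass: E = 63.09 GPa, ρ = 2290 kg/m³
  alloy steel: E = 203.4 GPa, ρ = 7817 kg/m³
  commercially pure titanium: E = 101.8 GPa, ρ = 4543 kg/m³
  borosilicate glass: M = 1.74×10⁻³
  commercially pure titanium: M = 1.03×10⁻³
  alloy steel: M = 0.752×10⁻³
  copper: M = 0.549×10⁻³
Highest index: borosilicate glass.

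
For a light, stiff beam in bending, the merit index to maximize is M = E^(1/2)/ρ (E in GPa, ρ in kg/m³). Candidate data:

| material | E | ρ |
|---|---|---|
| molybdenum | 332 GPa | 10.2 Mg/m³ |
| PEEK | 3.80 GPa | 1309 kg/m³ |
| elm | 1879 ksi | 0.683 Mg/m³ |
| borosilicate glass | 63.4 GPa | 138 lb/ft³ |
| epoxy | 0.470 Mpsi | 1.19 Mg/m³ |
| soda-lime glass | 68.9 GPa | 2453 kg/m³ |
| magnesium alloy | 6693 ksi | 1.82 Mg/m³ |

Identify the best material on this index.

elm

In SI units:
  molybdenum: E = 332.0 GPa, ρ = 10200 kg/m³
  PEEK: E = 3.800 GPa, ρ = 1309 kg/m³
  elm: E = 12.96 GPa, ρ = 683.0 kg/m³
  borosilicate glass: E = 63.40 GPa, ρ = 2211 kg/m³
  epoxy: E = 3.241 GPa, ρ = 1190 kg/m³
  soda-lime glass: E = 68.90 GPa, ρ = 2453 kg/m³
  magnesium alloy: E = 46.15 GPa, ρ = 1820 kg/m³
  elm: M = 5.27×10⁻³
  magnesium alloy: M = 3.73×10⁻³
  borosilicate glass: M = 3.60×10⁻³
  soda-lime glass: M = 3.38×10⁻³
  molybdenum: M = 1.79×10⁻³
  epoxy: M = 1.51×10⁻³
  PEEK: M = 1.49×10⁻³
The maximum is for elm.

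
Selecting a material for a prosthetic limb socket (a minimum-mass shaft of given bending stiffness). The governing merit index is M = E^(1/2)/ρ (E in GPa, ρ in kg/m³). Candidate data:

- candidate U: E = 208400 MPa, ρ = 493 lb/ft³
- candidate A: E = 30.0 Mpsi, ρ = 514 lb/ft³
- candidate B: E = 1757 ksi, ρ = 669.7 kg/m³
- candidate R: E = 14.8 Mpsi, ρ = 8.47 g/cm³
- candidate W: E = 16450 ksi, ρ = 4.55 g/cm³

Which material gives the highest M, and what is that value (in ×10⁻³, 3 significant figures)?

candidate B, M = 5.20×10⁻³

Convert each candidate to consistent units, then evaluate M:
  candidate U: E = 208.4 GPa, ρ = 7897 kg/m³
  candidate A: E = 206.8 GPa, ρ = 8233 kg/m³
  candidate B: E = 12.11 GPa, ρ = 669.7 kg/m³
  candidate R: E = 102.0 GPa, ρ = 8470 kg/m³
  candidate W: E = 113.4 GPa, ρ = 4550 kg/m³
  candidate B: M = 5.20×10⁻³
  candidate W: M = 2.34×10⁻³
  candidate U: M = 1.83×10⁻³
  candidate A: M = 1.75×10⁻³
  candidate R: M = 1.19×10⁻³
Highest index: candidate B.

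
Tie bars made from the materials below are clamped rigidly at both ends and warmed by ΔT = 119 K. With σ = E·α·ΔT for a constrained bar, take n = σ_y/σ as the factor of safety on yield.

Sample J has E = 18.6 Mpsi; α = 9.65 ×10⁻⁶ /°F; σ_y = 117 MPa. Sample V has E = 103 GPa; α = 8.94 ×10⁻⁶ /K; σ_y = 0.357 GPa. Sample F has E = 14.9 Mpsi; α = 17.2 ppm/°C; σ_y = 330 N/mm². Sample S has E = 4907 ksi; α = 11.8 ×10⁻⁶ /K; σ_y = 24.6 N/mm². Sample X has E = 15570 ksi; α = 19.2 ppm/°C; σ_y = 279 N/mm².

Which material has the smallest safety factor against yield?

Converting E to GPa, α to ×10⁻⁶/K, σ_y to MPa, then σ and n for each:
  sample J: E = 128.2, α = 17.4, σ_y = 117.0 → σ = 265 MPa, n = 0.441
  sample V: E = 103.0, α = 8.94, σ_y = 357.0 → σ = 110 MPa, n = 3.26
  sample F: E = 102.7, α = 17.2, σ_y = 330.0 → σ = 210 MPa, n = 1.57
  sample S: E = 33.83, α = 11.8, σ_y = 24.60 → σ = 47.5 MPa, n = 0.518
  sample X: E = 107.4, α = 19.2, σ_y = 279.0 → σ = 245 MPa, n = 1.14
Smallest n: sample J with n = 0.441.

sample J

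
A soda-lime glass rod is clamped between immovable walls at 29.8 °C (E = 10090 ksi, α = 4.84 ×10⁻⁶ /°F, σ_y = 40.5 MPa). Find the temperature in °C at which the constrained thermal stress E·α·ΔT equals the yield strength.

96.6 °C

E = 10090 ksi = 69.57 GPa.
α = 4.84×10⁻⁶/°F × 9/5 = 8.71×10⁻⁶/K.
E·α·ΔT = 40.50 MPa ⇒ ΔT = 40.50 / (69.57×10³ × 8.71×10⁻⁶) = 66.82 K.
T = 29.8 + 66.82 = 96.62 °C.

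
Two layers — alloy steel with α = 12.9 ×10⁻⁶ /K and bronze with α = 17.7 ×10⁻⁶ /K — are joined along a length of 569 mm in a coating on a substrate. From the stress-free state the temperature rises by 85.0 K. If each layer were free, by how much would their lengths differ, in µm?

Δα = |12.9 − 17.7|×10⁻⁶/K = 4.80×10⁻⁶/K.
ΔL_mismatch = Δα·L·ΔT = 4.80×10⁻⁶ × 569.0 mm × 85.0 K = 232 µm.

232 µm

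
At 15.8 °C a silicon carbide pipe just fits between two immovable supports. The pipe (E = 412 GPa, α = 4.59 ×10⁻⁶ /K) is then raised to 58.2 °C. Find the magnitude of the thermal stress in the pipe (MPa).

ΔT = 42.40 K. Constrained thermal stress σ = E·α·ΔT = 412.0×10³ MPa × 4.59×10⁻⁶ × 42.40 = 80.2 MPa (compressive).

80.2 MPa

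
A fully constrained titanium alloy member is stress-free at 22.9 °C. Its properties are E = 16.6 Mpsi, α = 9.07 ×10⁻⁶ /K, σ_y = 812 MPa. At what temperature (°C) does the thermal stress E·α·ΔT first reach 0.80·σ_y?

649 °C

E = 16.6 Mpsi = 114.5 GPa.
E·α·ΔT = 649.6 MPa ⇒ ΔT = 649.6 / (114.5×10³ × 9.07×10⁻⁶) = 625.8 K.
T = 22.9 + 625.8 = 648.7 °C.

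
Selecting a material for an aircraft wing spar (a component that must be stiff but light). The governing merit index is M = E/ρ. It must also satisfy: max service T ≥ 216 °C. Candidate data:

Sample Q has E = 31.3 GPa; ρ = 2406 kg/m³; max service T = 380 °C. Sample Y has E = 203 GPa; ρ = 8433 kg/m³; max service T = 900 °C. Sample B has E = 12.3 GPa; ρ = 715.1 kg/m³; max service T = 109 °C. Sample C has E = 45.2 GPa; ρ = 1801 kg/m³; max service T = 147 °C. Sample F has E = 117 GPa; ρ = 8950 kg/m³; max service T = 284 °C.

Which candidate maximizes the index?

Screen on constraints: max service T ≥ 216 °C. Survivors: sample Q, sample Y, sample F.
Computing M directly (units already consistent):
  sample Y: M = 24.1 MN·m/kg
  sample F: M = 13.1 MN·m/kg
  sample Q: M = 13.0 MN·m/kg
Sample Y ranks first.

sample Y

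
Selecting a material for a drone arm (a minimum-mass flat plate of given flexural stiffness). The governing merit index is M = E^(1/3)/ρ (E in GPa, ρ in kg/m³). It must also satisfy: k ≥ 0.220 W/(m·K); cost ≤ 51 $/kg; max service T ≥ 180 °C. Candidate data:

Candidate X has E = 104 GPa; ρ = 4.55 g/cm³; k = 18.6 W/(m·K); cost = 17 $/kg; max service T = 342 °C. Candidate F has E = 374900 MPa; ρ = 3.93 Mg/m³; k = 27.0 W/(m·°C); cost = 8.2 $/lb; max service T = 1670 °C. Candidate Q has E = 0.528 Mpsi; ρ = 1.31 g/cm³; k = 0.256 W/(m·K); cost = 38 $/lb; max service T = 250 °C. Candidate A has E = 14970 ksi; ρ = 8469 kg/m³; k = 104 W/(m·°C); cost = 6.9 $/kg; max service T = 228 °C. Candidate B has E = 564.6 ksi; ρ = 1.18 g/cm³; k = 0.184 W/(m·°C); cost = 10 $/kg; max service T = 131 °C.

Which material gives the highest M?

candidate F

Screen on constraints: k ≥ 0.220 W/(m·K); cost ≤ 51 $/kg; max service T ≥ 180 °C. Survivors: candidate X, candidate F, candidate A.
Putting every candidate on a common basis:
  candidate X: E = 104.0 GPa, ρ = 4550 kg/m³
  candidate F: E = 374.9 GPa, ρ = 3930 kg/m³
  candidate A: E = 103.2 GPa, ρ = 8469 kg/m³
  candidate F: M = 1.83×10⁻³
  candidate X: M = 1.03×10⁻³
  candidate A: M = 0.554×10⁻³
Candidate F ranks first.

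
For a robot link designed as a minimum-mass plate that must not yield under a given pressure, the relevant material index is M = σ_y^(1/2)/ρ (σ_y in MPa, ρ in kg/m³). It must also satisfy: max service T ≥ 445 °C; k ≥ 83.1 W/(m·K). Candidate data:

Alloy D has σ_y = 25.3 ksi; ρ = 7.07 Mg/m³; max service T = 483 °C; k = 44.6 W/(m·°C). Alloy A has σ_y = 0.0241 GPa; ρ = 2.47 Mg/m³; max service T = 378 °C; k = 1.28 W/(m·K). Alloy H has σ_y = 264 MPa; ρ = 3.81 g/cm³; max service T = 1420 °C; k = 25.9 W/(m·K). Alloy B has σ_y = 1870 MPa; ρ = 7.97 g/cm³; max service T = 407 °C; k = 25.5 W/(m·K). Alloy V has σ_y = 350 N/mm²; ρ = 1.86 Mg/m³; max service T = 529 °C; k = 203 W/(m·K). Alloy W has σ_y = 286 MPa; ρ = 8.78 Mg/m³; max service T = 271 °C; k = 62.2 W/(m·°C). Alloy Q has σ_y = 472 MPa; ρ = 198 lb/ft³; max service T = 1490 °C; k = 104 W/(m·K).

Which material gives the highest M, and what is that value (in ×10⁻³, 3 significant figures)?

alloy V, M = 10.1×10⁻³

Screen on constraints: max service T ≥ 445 °C; k ≥ 83.1 W/(m·K). Survivors: alloy V, alloy Q.
Normalizing units and computing the index:
  alloy V: σ_y = 350.0 MPa, ρ = 1860 kg/m³
  alloy Q: σ_y = 472.0 MPa, ρ = 3172 kg/m³
  alloy V: M = 10.1×10⁻³
  alloy Q: M = 6.85×10⁻³
Highest index: alloy V.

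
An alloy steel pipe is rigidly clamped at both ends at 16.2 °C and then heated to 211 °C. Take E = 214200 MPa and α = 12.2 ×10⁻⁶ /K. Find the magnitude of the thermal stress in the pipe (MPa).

E = 214200 MPa = 214.2 GPa.
ΔT = 194.8 K. Constrained thermal stress σ = E·α·ΔT = 214.2×10³ MPa × 12.2×10⁻⁶ × 194.8 = 509 MPa (compressive).

509 MPa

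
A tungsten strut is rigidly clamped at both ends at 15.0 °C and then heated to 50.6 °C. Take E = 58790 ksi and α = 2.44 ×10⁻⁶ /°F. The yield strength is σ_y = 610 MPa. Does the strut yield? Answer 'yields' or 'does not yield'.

does not yield

E = 58790 ksi = 405.3 GPa.
α = 2.44×10⁻⁶/°F × 9/5 = 4.39×10⁻⁶/K.
ΔT = 35.60 K. Constrained thermal stress σ = E·α·ΔT = 405.3×10³ MPa × 4.39×10⁻⁶ × 35.60 = 63.4 MPa (compressive).
Compare to σ_y = 610 MPa: σ < σ_y, so it does not yield.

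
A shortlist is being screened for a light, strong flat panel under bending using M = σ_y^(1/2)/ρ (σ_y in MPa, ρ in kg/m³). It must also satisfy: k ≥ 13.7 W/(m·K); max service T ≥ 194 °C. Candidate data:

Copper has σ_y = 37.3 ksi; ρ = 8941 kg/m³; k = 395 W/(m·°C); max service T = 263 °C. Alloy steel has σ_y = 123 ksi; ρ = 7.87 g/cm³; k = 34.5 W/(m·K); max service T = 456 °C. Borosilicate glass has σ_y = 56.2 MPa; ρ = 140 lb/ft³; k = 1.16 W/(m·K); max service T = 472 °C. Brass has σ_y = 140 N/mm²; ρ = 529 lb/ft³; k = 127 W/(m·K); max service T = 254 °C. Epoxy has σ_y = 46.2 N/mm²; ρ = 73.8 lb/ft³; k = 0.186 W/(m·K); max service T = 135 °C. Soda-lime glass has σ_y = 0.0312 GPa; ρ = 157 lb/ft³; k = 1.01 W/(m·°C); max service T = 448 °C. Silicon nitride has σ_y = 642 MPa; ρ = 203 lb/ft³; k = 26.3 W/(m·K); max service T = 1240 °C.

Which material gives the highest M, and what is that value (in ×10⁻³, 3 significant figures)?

Screen on constraints: k ≥ 13.7 W/(m·K); max service T ≥ 194 °C. Survivors: copper, alloy steel, brass, silicon nitride.
Normalizing units and computing the index:
  copper: σ_y = 257.2 MPa, ρ = 8941 kg/m³
  alloy steel: σ_y = 848.1 MPa, ρ = 7870 kg/m³
  brass: σ_y = 140.0 MPa, ρ = 8474 kg/m³
  silicon nitride: σ_y = 642.0 MPa, ρ = 3252 kg/m³
  silicon nitride: M = 7.79×10⁻³
  alloy steel: M = 3.70×10⁻³
  copper: M = 1.79×10⁻³
  brass: M = 1.40×10⁻³
The maximum is for silicon nitride.

silicon nitride, M = 7.79×10⁻³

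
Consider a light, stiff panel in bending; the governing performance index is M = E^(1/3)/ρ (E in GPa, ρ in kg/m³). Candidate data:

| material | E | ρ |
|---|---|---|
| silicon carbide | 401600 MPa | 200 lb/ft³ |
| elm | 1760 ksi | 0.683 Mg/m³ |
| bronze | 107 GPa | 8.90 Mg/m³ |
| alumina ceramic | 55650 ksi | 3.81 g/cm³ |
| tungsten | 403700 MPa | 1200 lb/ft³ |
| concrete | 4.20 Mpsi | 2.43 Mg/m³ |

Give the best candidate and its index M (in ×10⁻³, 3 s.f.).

After converting to SI:
  silicon carbide: E = 401.6 GPa, ρ = 3204 kg/m³
  elm: E = 12.13 GPa, ρ = 683.0 kg/m³
  bronze: E = 107.0 GPa, ρ = 8900 kg/m³
  alumina ceramic: E = 383.7 GPa, ρ = 3810 kg/m³
  tungsten: E = 403.7 GPa, ρ = 19220 kg/m³
  concrete: E = 28.96 GPa, ρ = 2430 kg/m³
  elm: M = 3.36×10⁻³
  silicon carbide: M = 2.30×10⁻³
  alumina ceramic: M = 1.91×10⁻³
  concrete: M = 1.26×10⁻³
  bronze: M = 0.533×10⁻³
  tungsten: M = 0.384×10⁻³
Elm has the largest M.

elm, M = 3.36×10⁻³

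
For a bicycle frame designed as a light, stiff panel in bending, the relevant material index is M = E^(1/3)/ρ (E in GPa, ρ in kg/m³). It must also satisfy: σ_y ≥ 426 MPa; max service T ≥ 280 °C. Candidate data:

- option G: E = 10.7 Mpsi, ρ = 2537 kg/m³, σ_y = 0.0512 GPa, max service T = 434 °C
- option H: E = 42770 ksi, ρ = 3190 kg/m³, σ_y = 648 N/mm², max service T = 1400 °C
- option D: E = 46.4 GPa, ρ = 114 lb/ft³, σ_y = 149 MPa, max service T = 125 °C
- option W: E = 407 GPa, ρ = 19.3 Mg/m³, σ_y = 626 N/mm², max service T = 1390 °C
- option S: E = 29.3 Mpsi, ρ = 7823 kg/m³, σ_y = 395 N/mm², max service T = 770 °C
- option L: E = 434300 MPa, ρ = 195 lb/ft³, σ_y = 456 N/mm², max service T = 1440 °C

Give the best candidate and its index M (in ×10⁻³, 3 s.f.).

option L, M = 2.42×10⁻³

Screen on constraints: σ_y ≥ 426 MPa; max service T ≥ 280 °C. Survivors: option H, option W, option L.
In SI units:
  option H: E = 294.9 GPa, ρ = 3190 kg/m³
  option W: E = 407.0 GPa, ρ = 19300 kg/m³
  option L: E = 434.3 GPa, ρ = 3124 kg/m³
  option L: M = 2.42×10⁻³
  option H: M = 2.09×10⁻³
  option W: M = 0.384×10⁻³
Option L has the largest M.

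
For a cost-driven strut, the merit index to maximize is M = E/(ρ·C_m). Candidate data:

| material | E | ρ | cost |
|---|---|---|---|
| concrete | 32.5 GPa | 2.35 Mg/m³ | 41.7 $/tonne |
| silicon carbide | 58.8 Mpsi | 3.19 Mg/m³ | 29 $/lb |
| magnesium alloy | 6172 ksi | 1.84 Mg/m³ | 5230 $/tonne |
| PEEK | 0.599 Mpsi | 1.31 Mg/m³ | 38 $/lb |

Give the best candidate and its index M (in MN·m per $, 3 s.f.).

After converting to SI:
  concrete: E = 32.50 GPa, ρ = 2350 kg/m³, cost = 0.04170 $/kg
  silicon carbide: E = 405.4 GPa, ρ = 3190 kg/m³, cost = 63.93 $/kg
  magnesium alloy: E = 42.55 GPa, ρ = 1840 kg/m³, cost = 5.230 $/kg
  PEEK: E = 4.130 GPa, ρ = 1310 kg/m³, cost = 83.77 $/kg
  concrete: M = 332 MN·m per $
  magnesium alloy: M = 4.42 MN·m per $
  silicon carbide: M = 1.99 MN·m per $
  PEEK: M = 0.0376 MN·m per $
Concrete ranks first.

concrete, M = 332 MN·m per $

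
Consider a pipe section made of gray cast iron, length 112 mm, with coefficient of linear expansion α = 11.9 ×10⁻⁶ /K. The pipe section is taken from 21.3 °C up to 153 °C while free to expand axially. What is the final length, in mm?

ΔT = 153 − 21.3 = 131.7 K.
ΔL = α·L₀·ΔT = 11.9×10⁻⁶ × 112 mm × 131.7 K = 0.176 mm.
L = L₀ + ΔL = 112 + 0.176 = 112.18 mm.

112.18 mm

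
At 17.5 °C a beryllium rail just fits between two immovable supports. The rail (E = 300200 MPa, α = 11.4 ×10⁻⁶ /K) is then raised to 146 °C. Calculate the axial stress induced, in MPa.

440 MPa

E = 300200 MPa = 300.2 GPa.
ΔT = 128.5 K. Constrained thermal stress σ = E·α·ΔT = 300.2×10³ MPa × 11.4×10⁻⁶ × 128.5 = 440 MPa (compressive).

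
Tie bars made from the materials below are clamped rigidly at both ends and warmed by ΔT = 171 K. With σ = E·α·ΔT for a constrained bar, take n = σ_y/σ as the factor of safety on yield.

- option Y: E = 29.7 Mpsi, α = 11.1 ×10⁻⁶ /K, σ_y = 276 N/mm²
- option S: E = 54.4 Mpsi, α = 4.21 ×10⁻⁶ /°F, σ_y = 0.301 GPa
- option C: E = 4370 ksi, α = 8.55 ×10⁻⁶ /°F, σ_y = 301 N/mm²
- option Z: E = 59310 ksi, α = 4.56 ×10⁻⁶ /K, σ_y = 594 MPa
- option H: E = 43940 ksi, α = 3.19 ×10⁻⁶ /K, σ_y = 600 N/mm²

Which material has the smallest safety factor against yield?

Per material, after unit conversion:
  option Y: E = 204.8, α = 11.1, σ_y = 276.0 → σ = 389 MPa, n = 0.710
  option S: E = 375.1, α = 7.58, σ_y = 301.0 → σ = 486 MPa, n = 0.619
  option C: E = 30.13, α = 15.4, σ_y = 301.0 → σ = 79.3 MPa, n = 3.80
  option Z: E = 408.9, α = 4.56, σ_y = 594.0 → σ = 319 MPa, n = 1.86
  option H: E = 303.0, α = 3.19, σ_y = 600.0 → σ = 165 MPa, n = 3.63
Smallest n: option S with n = 0.619.

option S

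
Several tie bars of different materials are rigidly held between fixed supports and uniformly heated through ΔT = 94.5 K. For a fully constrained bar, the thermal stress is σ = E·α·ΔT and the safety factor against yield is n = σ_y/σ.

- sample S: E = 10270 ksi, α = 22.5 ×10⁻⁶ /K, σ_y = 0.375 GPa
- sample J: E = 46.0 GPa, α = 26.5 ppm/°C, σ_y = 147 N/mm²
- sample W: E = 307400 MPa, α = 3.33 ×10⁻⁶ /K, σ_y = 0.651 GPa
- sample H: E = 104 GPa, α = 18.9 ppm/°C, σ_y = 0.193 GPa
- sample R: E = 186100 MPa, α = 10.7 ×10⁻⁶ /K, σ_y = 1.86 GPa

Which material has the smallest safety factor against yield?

sample H

Converting E to GPa, α to ×10⁻⁶/K, σ_y to MPa, then σ and n for each:
  sample S: E = 70.81, α = 22.5, σ_y = 375.0 → σ = 151 MPa, n = 2.49
  sample J: E = 46.00, α = 26.5, σ_y = 147.0 → σ = 115 MPa, n = 1.28
  sample W: E = 307.4, α = 3.33, σ_y = 651.0 → σ = 96.7 MPa, n = 6.73
  sample H: E = 104.0, α = 18.9, σ_y = 193.0 → σ = 186 MPa, n = 1.04
  sample R: E = 186.1, α = 10.7, σ_y = 1860 → σ = 188 MPa, n = 9.88
Smallest n: sample H with n = 1.04.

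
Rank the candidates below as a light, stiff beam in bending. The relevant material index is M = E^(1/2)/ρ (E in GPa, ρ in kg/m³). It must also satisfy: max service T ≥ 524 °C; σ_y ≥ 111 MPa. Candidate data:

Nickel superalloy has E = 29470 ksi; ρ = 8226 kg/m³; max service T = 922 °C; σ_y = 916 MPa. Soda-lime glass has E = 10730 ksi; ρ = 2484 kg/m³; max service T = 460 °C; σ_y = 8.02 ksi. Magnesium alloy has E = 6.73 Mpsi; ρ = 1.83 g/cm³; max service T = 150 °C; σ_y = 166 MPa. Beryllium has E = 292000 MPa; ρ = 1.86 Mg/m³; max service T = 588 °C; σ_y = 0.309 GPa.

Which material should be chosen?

beryllium

Screen on constraints: max service T ≥ 524 °C; σ_y ≥ 111 MPa. Survivors: nickel superalloy, beryllium.
Convert each candidate to consistent units, then evaluate M:
  nickel superalloy: E = 203.2 GPa, ρ = 8226 kg/m³
  beryllium: E = 292.0 GPa, ρ = 1860 kg/m³
  beryllium: M = 9.19×10⁻³
  nickel superalloy: M = 1.73×10⁻³
Highest index: beryllium.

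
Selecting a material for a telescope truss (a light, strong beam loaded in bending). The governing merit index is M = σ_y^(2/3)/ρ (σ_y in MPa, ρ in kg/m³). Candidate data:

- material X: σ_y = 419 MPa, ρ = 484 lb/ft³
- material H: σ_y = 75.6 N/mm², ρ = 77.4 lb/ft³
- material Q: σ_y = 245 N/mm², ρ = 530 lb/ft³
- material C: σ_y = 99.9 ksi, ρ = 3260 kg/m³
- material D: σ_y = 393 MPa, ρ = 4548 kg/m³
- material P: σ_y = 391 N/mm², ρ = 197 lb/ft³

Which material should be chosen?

In SI units:
  material X: σ_y = 419.0 MPa, ρ = 7753 kg/m³
  material H: σ_y = 75.60 MPa, ρ = 1240 kg/m³
  material Q: σ_y = 245.0 MPa, ρ = 8490 kg/m³
  material C: σ_y = 688.8 MPa, ρ = 3260 kg/m³
  material D: σ_y = 393.0 MPa, ρ = 4548 kg/m³
  material P: σ_y = 391.0 MPa, ρ = 3156 kg/m³
  material C: M = 23.9×10⁻³
  material P: M = 16.9×10⁻³
  material H: M = 14.4×10⁻³
  material D: M = 11.8×10⁻³
  material X: M = 7.22×10⁻³
  material Q: M = 4.61×10⁻³
The maximum is for material C.

material C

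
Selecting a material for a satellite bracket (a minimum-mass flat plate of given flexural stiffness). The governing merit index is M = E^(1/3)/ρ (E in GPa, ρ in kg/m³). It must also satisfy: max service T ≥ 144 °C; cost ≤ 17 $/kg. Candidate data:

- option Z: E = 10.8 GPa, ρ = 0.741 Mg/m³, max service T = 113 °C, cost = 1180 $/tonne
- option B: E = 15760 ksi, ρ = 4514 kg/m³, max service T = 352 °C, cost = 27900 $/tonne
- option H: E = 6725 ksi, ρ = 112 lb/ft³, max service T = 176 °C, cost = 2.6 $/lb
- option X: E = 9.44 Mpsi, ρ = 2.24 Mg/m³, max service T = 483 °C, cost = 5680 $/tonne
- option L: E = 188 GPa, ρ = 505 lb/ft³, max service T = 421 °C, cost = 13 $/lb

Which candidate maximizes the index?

option H

Screen on constraints: max service T ≥ 144 °C; cost ≤ 17 $/kg. Survivors: option H, option X.
In SI units:
  option H: E = 46.37 GPa, ρ = 1794 kg/m³
  option X: E = 65.09 GPa, ρ = 2240 kg/m³
  option H: M = 2.00×10⁻³
  option X: M = 1.80×10⁻³
The maximum is for option H.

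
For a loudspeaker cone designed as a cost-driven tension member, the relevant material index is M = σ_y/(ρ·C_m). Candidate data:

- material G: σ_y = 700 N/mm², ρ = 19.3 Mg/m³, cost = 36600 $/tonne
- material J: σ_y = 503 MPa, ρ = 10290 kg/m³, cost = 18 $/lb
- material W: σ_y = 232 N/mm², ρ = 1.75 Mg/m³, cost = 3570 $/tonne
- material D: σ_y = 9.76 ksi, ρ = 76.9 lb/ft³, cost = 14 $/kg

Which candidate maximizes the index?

material W

Normalizing units and computing the index:
  material G: σ_y = 700.0 MPa, ρ = 19300 kg/m³, cost = 36.60 $/kg
  material J: σ_y = 503.0 MPa, ρ = 10290 kg/m³, cost = 39.68 $/kg
  material W: σ_y = 232.0 MPa, ρ = 1750 kg/m³, cost = 3.570 $/kg
  material D: σ_y = 67.29 MPa, ρ = 1232 kg/m³, cost = 14.00 $/kg
  material W: M = 37.1 kN·m per $
  material D: M = 3.90 kN·m per $
  material J: M = 1.23 kN·m per $
  material G: M = 0.991 kN·m per $
Material W ranks first.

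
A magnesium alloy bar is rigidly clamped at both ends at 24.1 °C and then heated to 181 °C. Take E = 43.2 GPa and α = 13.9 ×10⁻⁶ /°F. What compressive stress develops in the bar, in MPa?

170 MPa

α = 13.9×10⁻⁶/°F × 9/5 = 25.0×10⁻⁶/K.
ΔT = 156.9 K. Constrained thermal stress σ = E·α·ΔT = 43.20×10³ MPa × 25.0×10⁻⁶ × 156.9 = 170 MPa (compressive).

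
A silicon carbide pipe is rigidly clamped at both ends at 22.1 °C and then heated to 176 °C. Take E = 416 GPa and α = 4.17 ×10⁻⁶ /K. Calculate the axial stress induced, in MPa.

ΔT = 153.9 K. Constrained thermal stress σ = E·α·ΔT = 416.0×10³ MPa × 4.17×10⁻⁶ × 153.9 = 267 MPa (compressive).

267 MPa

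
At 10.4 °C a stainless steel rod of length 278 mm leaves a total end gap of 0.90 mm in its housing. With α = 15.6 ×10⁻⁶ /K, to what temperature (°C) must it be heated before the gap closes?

α·L₀·ΔT = 0.9 mm ⇒ ΔT = 0.9 / (15.6×10⁻⁶ × 278.0) = 207.5 K.
T = 10.4 + 207.5 = 217.9 °C.

218 °C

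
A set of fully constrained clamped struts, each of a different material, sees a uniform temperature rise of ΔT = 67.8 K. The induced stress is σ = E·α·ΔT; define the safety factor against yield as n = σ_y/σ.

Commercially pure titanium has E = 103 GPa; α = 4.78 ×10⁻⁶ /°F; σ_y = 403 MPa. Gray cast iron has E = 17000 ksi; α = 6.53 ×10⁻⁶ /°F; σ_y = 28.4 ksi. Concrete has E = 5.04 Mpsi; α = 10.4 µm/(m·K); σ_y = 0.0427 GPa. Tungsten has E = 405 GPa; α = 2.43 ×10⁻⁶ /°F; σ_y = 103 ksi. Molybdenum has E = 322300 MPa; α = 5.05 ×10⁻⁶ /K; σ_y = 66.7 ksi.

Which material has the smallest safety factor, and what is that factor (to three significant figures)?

concrete, n = 1.74

With everything in SI (GPa, ×10⁻⁶/K, MPa):
  commercially pure titanium: E = 103.0, α = 8.60, σ_y = 403.0 → σ = 60.1 MPa, n = 6.71
  gray cast iron: E = 117.2, α = 11.8, σ_y = 195.8 → σ = 93.4 MPa, n = 2.10
  concrete: E = 34.75, α = 10.4, σ_y = 42.70 → σ = 24.5 MPa, n = 1.74
  tungsten: E = 405.0, α = 4.37, σ_y = 710.2 → σ = 120 MPa, n = 5.91
  molybdenum: E = 322.3, α = 5.05, σ_y = 459.9 → σ = 110 MPa, n = 4.17
Concrete has the lowest safety factor, n = 1.74.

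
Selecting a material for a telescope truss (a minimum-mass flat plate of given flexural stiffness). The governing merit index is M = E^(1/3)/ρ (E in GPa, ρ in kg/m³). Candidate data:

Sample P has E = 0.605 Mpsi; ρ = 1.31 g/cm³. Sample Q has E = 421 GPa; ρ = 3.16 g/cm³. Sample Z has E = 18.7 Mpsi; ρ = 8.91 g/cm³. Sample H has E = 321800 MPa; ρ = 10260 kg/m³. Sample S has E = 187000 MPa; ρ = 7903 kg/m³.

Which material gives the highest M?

Convert each candidate to consistent units, then evaluate M:
  sample P: E = 4.171 GPa, ρ = 1310 kg/m³
  sample Q: E = 421.0 GPa, ρ = 3160 kg/m³
  sample Z: E = 128.9 GPa, ρ = 8910 kg/m³
  sample H: E = 321.8 GPa, ρ = 10260 kg/m³
  sample S: E = 187.0 GPa, ρ = 7903 kg/m³
  sample Q: M = 2.37×10⁻³
  sample P: M = 1.23×10⁻³
  sample S: M = 0.724×10⁻³
  sample H: M = 0.668×10⁻³
  sample Z: M = 0.567×10⁻³
Highest index: sample Q.

sample Q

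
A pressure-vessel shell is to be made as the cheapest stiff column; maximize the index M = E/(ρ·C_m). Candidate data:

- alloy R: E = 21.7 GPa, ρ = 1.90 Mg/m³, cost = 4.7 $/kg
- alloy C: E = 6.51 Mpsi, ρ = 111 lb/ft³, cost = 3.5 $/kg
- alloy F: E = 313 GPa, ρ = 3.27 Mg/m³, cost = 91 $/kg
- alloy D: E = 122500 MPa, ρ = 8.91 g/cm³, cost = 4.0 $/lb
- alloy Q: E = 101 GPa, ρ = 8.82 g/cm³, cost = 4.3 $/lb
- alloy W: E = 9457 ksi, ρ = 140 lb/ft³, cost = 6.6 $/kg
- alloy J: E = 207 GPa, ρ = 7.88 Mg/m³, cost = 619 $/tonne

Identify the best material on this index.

Putting every candidate on a common basis:
  alloy R: E = 21.70 GPa, ρ = 1900 kg/m³, cost = 4.700 $/kg
  alloy C: E = 44.88 GPa, ρ = 1778 kg/m³, cost = 3.500 $/kg
  alloy F: E = 313.0 GPa, ρ = 3270 kg/m³, cost = 91.00 $/kg
  alloy D: E = 122.5 GPa, ρ = 8910 kg/m³, cost = 8.818 $/kg
  alloy Q: E = 101.0 GPa, ρ = 8820 kg/m³, cost = 9.480 $/kg
  alloy W: E = 65.20 GPa, ρ = 2243 kg/m³, cost = 6.600 $/kg
  alloy J: E = 207.0 GPa, ρ = 7880 kg/m³, cost = 0.6190 $/kg
  alloy J: M = 42.4 MN·m per $
  alloy C: M = 7.21 MN·m per $
  alloy W: M = 4.41 MN·m per $
  alloy R: M = 2.43 MN·m per $
  alloy D: M = 1.56 MN·m per $
  alloy Q: M = 1.21 MN·m per $
  alloy F: M = 1.05 MN·m per $
Alloy J has the largest M.

alloy J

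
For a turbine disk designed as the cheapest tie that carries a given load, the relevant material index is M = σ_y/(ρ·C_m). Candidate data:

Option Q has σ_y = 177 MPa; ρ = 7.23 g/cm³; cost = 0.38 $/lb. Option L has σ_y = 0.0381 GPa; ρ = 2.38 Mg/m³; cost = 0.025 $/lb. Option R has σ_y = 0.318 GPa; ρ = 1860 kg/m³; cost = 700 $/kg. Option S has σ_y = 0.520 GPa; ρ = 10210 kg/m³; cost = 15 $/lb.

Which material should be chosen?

Putting every candidate on a common basis:
  option Q: σ_y = 177.0 MPa, ρ = 7230 kg/m³, cost = 0.8377 $/kg
  option L: σ_y = 38.10 MPa, ρ = 2380 kg/m³, cost = 0.05511 $/kg
  option R: σ_y = 318.0 MPa, ρ = 1860 kg/m³, cost = 700.0 $/kg
  option S: σ_y = 520.0 MPa, ρ = 10210 kg/m³, cost = 33.07 $/kg
  option L: M = 290 kN·m per $
  option Q: M = 29.2 kN·m per $
  option S: M = 1.54 kN·m per $
  option R: M = 0.244 kN·m per $
Option L has the largest M.

option L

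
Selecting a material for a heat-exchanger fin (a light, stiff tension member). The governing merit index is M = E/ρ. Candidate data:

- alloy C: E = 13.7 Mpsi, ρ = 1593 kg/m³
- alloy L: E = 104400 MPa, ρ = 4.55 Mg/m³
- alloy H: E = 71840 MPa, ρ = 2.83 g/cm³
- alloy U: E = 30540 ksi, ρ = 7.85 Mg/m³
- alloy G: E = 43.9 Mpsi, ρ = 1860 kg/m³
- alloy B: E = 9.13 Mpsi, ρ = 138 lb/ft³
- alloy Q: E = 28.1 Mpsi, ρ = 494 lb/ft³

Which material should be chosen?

alloy G

After converting to SI:
  alloy C: E = 94.46 GPa, ρ = 1593 kg/m³
  alloy L: E = 104.4 GPa, ρ = 4550 kg/m³
  alloy H: E = 71.84 GPa, ρ = 2830 kg/m³
  alloy U: E = 210.6 GPa, ρ = 7850 kg/m³
  alloy G: E = 302.7 GPa, ρ = 1860 kg/m³
  alloy B: E = 62.95 GPa, ρ = 2211 kg/m³
  alloy Q: E = 193.7 GPa, ρ = 7913 kg/m³
  alloy G: M = 163 MN·m/kg
  alloy C: M = 59.3 MN·m/kg
  alloy B: M = 28.5 MN·m/kg
  alloy U: M = 26.8 MN·m/kg
  alloy H: M = 25.4 MN·m/kg
  alloy Q: M = 24.5 MN·m/kg
  alloy L: M = 22.9 MN·m/kg
Alloy G ranks first.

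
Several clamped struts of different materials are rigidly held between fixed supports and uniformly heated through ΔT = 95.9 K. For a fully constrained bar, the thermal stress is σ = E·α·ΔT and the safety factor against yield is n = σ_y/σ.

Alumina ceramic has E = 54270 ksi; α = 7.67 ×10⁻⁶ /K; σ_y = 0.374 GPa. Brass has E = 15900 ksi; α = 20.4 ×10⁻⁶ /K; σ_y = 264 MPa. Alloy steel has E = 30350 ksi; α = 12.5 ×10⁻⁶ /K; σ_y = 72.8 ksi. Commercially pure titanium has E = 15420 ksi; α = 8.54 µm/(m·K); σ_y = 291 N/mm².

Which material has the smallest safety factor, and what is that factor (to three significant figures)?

Converting E to GPa, α to ×10⁻⁶/K, σ_y to MPa, then σ and n for each:
  alumina ceramic: E = 374.2, α = 7.67, σ_y = 374.0 → σ = 275 MPa, n = 1.36
  brass: E = 109.6, α = 20.4, σ_y = 264.0 → σ = 214 MPa, n = 1.23
  alloy steel: E = 209.3, α = 12.5, σ_y = 501.9 → σ = 251 MPa, n = 2.00
  commercially pure titanium: E = 106.3, α = 8.54, σ_y = 291.0 → σ = 87.1 MPa, n = 3.34
Brass has the lowest safety factor, n = 1.23.

brass, n = 1.23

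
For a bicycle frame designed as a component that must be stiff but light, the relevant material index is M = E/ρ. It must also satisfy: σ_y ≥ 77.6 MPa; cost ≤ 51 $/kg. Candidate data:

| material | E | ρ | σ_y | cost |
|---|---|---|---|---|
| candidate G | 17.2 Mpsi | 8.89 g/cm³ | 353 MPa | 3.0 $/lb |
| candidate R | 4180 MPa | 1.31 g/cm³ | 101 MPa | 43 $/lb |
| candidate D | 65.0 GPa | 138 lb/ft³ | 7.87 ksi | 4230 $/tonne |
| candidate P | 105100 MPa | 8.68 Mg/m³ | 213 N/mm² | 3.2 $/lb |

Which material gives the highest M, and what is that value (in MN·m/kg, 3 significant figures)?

Screen on constraints: σ_y ≥ 77.6 MPa; cost ≤ 51 $/kg. Survivors: candidate G, candidate P.
In SI units:
  candidate G: E = 118.6 GPa, ρ = 8890 kg/m³
  candidate P: E = 105.1 GPa, ρ = 8680 kg/m³
  candidate G: M = 13.3 MN·m/kg
  candidate P: M = 12.1 MN·m/kg
The maximum is for candidate G.

candidate G, M = 13.3 MN·m/kg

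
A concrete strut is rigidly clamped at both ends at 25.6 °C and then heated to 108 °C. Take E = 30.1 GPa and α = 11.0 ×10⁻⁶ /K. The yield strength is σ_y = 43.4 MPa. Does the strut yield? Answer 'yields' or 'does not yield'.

ΔT = 82.40 K. Constrained thermal stress σ = E·α·ΔT = 30.10×10³ MPa × 11.0×10⁻⁶ × 82.40 = 27.3 MPa (compressive).
Compare to σ_y = 43.4 MPa: σ < σ_y, so it does not yield.

does not yield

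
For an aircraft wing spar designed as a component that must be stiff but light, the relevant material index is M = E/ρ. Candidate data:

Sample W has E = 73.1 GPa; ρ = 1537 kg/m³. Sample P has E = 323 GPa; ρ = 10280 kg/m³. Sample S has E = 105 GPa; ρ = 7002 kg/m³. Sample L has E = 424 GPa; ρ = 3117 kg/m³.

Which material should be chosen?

sample L

Per-candidate index values:
  sample L: M = 136 MN·m/kg
  sample W: M = 47.6 MN·m/kg
  sample P: M = 31.4 MN·m/kg
  sample S: M = 15.0 MN·m/kg
Sample L ranks first.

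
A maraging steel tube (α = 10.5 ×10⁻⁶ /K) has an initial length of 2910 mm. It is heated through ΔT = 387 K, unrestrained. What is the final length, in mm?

2921.8 mm

ΔL = α·L₀·ΔT = 10.5×10⁻⁶ × 2910 mm × 387.0 K = 11.8 mm.
L = L₀ + ΔL = 2910 + 11.8 = 2921.8 mm.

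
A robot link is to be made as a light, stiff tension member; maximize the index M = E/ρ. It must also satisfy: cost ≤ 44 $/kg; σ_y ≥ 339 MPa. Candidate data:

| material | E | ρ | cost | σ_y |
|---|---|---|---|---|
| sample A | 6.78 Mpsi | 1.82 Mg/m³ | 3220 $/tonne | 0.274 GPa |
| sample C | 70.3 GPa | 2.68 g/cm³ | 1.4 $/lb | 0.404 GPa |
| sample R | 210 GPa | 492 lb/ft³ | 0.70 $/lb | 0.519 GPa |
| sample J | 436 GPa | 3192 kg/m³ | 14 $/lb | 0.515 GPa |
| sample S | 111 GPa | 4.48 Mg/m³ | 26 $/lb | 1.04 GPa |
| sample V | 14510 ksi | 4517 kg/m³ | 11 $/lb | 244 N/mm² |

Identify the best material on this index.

Screen on constraints: cost ≤ 44 $/kg; σ_y ≥ 339 MPa. Survivors: sample C, sample R, sample J.
Normalizing units and computing the index:
  sample C: E = 70.30 GPa, ρ = 2680 kg/m³
  sample R: E = 210.0 GPa, ρ = 7881 kg/m³
  sample J: E = 436.0 GPa, ρ = 3192 kg/m³
  sample J: M = 137 MN·m/kg
  sample R: M = 26.6 MN·m/kg
  sample C: M = 26.2 MN·m/kg
Sample J ranks first.

sample J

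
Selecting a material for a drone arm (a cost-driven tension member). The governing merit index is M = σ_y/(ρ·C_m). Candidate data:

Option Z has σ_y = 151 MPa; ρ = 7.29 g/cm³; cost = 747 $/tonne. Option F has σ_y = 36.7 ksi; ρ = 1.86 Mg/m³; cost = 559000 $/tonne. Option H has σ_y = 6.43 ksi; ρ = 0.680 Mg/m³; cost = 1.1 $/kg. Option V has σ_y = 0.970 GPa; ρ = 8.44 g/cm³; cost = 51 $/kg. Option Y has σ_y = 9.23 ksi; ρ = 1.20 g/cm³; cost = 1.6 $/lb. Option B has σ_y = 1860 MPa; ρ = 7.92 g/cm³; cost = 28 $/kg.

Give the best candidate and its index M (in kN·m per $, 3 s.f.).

After converting to SI:
  option Z: σ_y = 151.0 MPa, ρ = 7290 kg/m³, cost = 0.7470 $/kg
  option F: σ_y = 253.0 MPa, ρ = 1860 kg/m³, cost = 559.0 $/kg
  option H: σ_y = 44.33 MPa, ρ = 680.0 kg/m³, cost = 1.100 $/kg
  option V: σ_y = 970.0 MPa, ρ = 8440 kg/m³, cost = 51.00 $/kg
  option Y: σ_y = 63.64 MPa, ρ = 1200 kg/m³, cost = 3.527 $/kg
  option B: σ_y = 1860 MPa, ρ = 7920 kg/m³, cost = 28.00 $/kg
  option H: M = 59.3 kN·m per $
  option Z: M = 27.7 kN·m per $
  option Y: M = 15.0 kN·m per $
  option B: M = 8.39 kN·m per $
  option V: M = 2.25 kN·m per $
  option F: M = 0.243 kN·m per $
Option H ranks first.

option H, M = 59.3 kN·m per $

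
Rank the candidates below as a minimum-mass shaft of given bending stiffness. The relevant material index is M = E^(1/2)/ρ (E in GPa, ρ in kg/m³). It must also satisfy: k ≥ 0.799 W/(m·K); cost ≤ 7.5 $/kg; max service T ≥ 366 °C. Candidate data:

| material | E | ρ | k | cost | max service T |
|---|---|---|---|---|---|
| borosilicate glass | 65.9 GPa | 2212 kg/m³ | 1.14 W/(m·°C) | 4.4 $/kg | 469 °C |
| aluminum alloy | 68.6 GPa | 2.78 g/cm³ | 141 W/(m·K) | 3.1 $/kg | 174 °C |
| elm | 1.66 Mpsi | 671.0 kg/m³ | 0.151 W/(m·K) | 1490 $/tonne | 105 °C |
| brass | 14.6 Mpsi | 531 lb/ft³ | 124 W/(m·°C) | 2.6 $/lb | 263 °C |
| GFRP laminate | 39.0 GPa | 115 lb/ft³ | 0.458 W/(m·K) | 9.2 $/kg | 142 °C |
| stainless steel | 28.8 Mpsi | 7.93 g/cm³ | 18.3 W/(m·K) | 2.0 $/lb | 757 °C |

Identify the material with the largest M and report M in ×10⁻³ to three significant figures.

borosilicate glass, M = 3.67×10⁻³

Screen on constraints: k ≥ 0.799 W/(m·K); cost ≤ 7.5 $/kg; max service T ≥ 366 °C. Survivors: borosilicate glass, stainless steel.
After converting to SI:
  borosilicate glass: E = 65.90 GPa, ρ = 2212 kg/m³
  stainless steel: E = 198.6 GPa, ρ = 7930 kg/m³
  borosilicate glass: M = 3.67×10⁻³
  stainless steel: M = 1.78×10⁻³
Borosilicate glass has the largest M.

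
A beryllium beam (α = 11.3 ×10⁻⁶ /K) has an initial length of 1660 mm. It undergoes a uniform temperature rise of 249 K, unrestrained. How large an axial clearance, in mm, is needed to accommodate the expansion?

4.67 mm

ΔL = α·L₀·ΔT = 11.3×10⁻⁶ × 1660 mm × 249.0 K = 4.67 mm.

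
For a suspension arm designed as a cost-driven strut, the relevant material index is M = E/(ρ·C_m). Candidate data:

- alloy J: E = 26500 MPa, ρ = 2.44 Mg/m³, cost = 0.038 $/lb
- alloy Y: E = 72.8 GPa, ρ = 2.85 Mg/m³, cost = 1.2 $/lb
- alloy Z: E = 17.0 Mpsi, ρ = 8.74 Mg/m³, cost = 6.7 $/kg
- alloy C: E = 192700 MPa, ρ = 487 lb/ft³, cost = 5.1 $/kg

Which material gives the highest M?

alloy J

After converting to SI:
  alloy J: E = 26.50 GPa, ρ = 2440 kg/m³, cost = 0.08377 $/kg
  alloy Y: E = 72.80 GPa, ρ = 2850 kg/m³, cost = 2.646 $/kg
  alloy Z: E = 117.2 GPa, ρ = 8740 kg/m³, cost = 6.700 $/kg
  alloy C: E = 192.7 GPa, ρ = 7801 kg/m³, cost = 5.100 $/kg
  alloy J: M = 130 MN·m per $
  alloy Y: M = 9.66 MN·m per $
  alloy C: M = 4.84 MN·m per $
  alloy Z: M = 2.00 MN·m per $
Alloy J ranks first.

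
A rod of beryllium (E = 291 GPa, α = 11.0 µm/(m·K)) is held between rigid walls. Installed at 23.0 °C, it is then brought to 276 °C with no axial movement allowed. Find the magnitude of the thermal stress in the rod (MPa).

810 MPa

ΔT = 253.0 K. Constrained thermal stress σ = E·α·ΔT = 291.0×10³ MPa × 11.0×10⁻⁶ × 253.0 = 810 MPa (compressive).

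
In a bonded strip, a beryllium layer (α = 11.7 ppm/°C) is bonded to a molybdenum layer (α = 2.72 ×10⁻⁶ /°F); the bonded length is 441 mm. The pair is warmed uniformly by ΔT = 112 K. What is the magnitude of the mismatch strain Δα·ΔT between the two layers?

7.62×10⁻⁴

molybdenum: α = 2.72×10⁻⁶/°F × 9/5 = 4.90×10⁻⁶/K.
Δα = |11.7 − 4.90|×10⁻⁶/K = 6.80×10⁻⁶/K.
Mismatch strain = Δα·ΔT = 6.80×10⁻⁶ × 112.0 = 7.62×10⁻⁴.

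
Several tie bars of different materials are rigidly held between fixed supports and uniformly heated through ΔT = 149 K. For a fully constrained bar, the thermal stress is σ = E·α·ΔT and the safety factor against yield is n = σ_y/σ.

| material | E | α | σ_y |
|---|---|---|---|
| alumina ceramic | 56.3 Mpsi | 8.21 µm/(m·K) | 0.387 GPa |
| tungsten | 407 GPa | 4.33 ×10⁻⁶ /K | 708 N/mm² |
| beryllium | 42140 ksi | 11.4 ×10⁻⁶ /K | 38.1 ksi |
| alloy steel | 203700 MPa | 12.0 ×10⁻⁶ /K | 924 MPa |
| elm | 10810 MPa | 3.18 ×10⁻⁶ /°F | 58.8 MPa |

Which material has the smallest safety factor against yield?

With everything in SI (GPa, ×10⁻⁶/K, MPa):
  alumina ceramic: E = 388.2, α = 8.21, σ_y = 387.0 → σ = 475 MPa, n = 0.815
  tungsten: E = 407.0, α = 4.33, σ_y = 708.0 → σ = 263 MPa, n = 2.70
  beryllium: E = 290.5, α = 11.4, σ_y = 262.7 → σ = 494 MPa, n = 0.532
  alloy steel: E = 203.7, α = 12.0, σ_y = 924.0 → σ = 364 MPa, n = 2.54
  elm: E = 10.81, α = 5.72, σ_y = 58.80 → σ = 9.22 MPa, n = 6.38
Beryllium has the lowest safety factor, n = 0.532.

beryllium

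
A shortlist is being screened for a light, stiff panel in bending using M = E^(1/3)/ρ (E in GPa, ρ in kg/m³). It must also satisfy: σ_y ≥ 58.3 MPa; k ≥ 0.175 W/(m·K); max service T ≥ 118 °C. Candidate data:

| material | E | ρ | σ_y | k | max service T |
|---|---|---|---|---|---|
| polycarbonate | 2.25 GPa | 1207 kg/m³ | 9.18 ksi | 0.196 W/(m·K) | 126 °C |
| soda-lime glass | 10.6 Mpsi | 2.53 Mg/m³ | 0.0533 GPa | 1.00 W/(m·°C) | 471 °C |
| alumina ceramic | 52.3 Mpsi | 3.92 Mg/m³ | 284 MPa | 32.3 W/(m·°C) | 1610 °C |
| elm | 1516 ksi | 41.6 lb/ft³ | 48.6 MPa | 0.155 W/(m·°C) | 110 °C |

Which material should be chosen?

alumina ceramic

Screen on constraints: σ_y ≥ 58.3 MPa; k ≥ 0.175 W/(m·K); max service T ≥ 118 °C. Survivors: polycarbonate, alumina ceramic.
In SI units:
  polycarbonate: E = 2.250 GPa, ρ = 1207 kg/m³
  alumina ceramic: E = 360.6 GPa, ρ = 3920 kg/m³
  alumina ceramic: M = 1.82×10⁻³
  polycarbonate: M = 1.09×10⁻³
Alumina ceramic ranks first.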